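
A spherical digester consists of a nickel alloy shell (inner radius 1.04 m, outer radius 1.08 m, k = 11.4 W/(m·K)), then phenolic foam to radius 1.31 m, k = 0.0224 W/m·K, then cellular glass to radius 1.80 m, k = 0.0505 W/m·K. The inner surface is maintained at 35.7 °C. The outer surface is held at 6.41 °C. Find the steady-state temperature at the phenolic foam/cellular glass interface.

Series thermal resistances, inner to outer:
  R_nickel alloy = (1/1.04 − 1/1.08)/(4πk) = 0.03561/(4π·11.4) = 2.486×10^-4 K/W
  R_phenolic foam = (1/1.08 − 1/1.31)/(4πk) = 0.1626/(4π·0.0224) = 0.5775 K/W
  R_cellular glass = (1/1.31 − 1/1.80)/(4πk) = 0.2078/(4π·0.0505) = 0.3275 K/W
ΣR = 2.486×10^-4 + 0.5775 + 0.3275 = 0.9052 K/W
Q = ΔT/ΣR = (35.7 °C − 6.41 °C)/0.9052 = 32.36 W
From the inner boundary to the phenolic foam/cellular glass interface, ΣR_partial = 0.5777 K/W.
T_interface = T_in − Q·ΣR_partial = 35.7 °C − (32.36)(0.5777) = 17.0 °C

T = 17.0 °C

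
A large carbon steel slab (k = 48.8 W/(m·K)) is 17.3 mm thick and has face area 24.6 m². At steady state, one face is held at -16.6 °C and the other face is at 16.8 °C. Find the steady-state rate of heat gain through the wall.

Q = 2.32×10^6 W

Q = kA·ΔT/L = 48.8 × 24.6 × |-16.6 °C − 16.8 °C| / 0.0173 = 2.32×10^6 W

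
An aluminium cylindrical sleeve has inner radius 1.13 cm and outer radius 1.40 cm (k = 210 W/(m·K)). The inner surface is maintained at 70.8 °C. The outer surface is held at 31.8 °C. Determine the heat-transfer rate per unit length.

Q' = 2.40×10^5 W/m

Q' = 2πk·ΔT/ln(r₂/r₁) = 2π × 210 × 39 / ln(0.0140/0.0113) = 2.40×10^5 W/m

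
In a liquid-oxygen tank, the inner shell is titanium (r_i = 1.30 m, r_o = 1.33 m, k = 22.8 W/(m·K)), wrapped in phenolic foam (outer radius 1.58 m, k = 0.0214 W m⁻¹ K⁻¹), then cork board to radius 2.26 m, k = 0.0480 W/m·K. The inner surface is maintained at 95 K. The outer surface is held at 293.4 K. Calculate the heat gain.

Resistance network (inner→outer):
  R_titanium = (1/1.30 − 1/1.33)/(4πk) = 0.01735/(4π·22.8) = 6.056×10^-5 K/W
  R_phenolic foam = (1/1.33 − 1/1.58)/(4πk) = 0.1190/(4π·0.0214) = 0.4424 K/W
  R_cork board = (1/1.58 − 1/2.26)/(4πk) = 0.1904/(4π·0.0480) = 0.3157 K/W
ΣR = 6.056×10^-5 + 0.4424 + 0.3157 = 0.7582 K/W
Q = ΔT/ΣR = (95 K − 293.4 K)/0.7582 = -262 W
(Negative Q ⇒ heat flows inward; heat gain = 262 W.)

Q = 262 W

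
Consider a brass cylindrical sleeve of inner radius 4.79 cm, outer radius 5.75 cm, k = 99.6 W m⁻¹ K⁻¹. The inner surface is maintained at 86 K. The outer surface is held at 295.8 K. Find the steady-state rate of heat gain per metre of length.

Q' = 7.19×10^5 W/m

Q' = 2πk·ΔT/ln(r₂/r₁) = 2π × 99.6 × 209.8 / ln(0.0575/0.0479) = 7.19×10^5 W/m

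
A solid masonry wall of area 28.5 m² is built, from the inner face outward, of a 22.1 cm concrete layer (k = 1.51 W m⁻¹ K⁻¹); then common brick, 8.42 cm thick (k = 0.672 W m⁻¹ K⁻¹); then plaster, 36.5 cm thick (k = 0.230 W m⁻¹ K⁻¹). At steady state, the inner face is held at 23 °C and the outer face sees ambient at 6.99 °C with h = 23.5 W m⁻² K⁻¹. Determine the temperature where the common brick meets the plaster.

Treat each layer as a resistance in series:
  R_concrete = L/(kA) = 0.221/(1.51·28.5) = 0.005135 K/W
  R_common brick = L/(kA) = 0.0842/(0.672·28.5) = 0.004396 K/W
  R_plaster = L/(kA) = 0.365/(0.230·28.5) = 0.05568 K/W
  R_conv,out = 1/(hA) = 1/(23.5·28.5) = 0.001493 K/W
ΣR = 0.005135 + 0.004396 + 0.05568 + 0.001493 = 0.06670 K/W
Q = ΔT/ΣR = (23 °C − 6.99 °C)/0.06670 = 240.0 W
From the inner boundary to the common brick/plaster interface, ΣR_partial = 0.009531 K/W.
T_interface = T_in − Q·ΣR_partial = 23 °C − (240.0)(0.009531) = 20.7 °C

T = 20.7 °C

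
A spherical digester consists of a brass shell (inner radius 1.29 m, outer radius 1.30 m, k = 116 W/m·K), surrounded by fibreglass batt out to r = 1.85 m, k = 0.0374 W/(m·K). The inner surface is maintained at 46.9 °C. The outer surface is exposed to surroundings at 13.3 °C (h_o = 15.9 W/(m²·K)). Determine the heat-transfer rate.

Resistance network (inner→outer):
  R_brass = (1/1.29 − 1/1.30)/(4πk) = 0.005963/(4π·116) = 4.091×10^-6 K/W
  R_fibreglass batt = (1/1.30 − 1/1.85)/(4πk) = 0.2287/(4π·0.0374) = 0.4866 K/W
  R_conv,out = 1/(4πr²h) = 1/(4π·1.85²·15.9) = 0.001462 K/W
ΣR = 4.091×10^-6 + 0.4866 + 0.001462 = 0.4881 K/W
Q = ΔT/ΣR = (46.9 °C − 13.3 °C)/0.4881 = 68.8 W

Q = 68.8 W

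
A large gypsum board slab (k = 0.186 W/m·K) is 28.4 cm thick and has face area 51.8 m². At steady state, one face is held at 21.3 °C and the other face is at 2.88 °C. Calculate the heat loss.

Q = kA·ΔT/L = 0.186 × 51.8 × |21.3 °C − 2.88 °C| / 0.284 = 625 W

Q = 625 W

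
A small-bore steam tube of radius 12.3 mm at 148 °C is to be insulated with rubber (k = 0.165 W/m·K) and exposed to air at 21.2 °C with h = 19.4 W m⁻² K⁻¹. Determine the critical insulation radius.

For a cylinder, r_cr = k_ins/h = 0.165/19.4 = 0.00851 m = 0.851 cm

r_cr = 0.851 cm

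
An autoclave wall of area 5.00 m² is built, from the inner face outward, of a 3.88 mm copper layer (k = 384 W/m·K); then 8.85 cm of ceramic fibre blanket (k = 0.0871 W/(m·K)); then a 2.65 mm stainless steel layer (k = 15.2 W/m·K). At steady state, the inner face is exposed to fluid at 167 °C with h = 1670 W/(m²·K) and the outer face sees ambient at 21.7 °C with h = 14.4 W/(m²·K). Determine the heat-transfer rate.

Series thermal resistances, inner to outer:
  R_conv,in = 1/(hA) = 1/(1670·5.00) = 1.198×10^-4 K/W
  R_copper = L/(kA) = 0.00388/(384·5.00) = 2.021×10^-6 K/W
  R_ceramic fibre blanket = L/(kA) = 0.0885/(0.0871·5.00) = 0.2032 K/W
  R_stainless steel = L/(kA) = 0.00265/(15.2·5.00) = 3.487×10^-5 K/W
  R_conv,out = 1/(hA) = 1/(14.4·5.00) = 0.01389 K/W
ΣR = 1.198×10^-4 + 2.021×10^-6 + 0.2032 + 3.487×10^-5 + 0.01389 = 0.2172 K/W
Q = ΔT/ΣR = (167 °C − 21.7 °C)/0.2172 = 669 W

Q = 669 W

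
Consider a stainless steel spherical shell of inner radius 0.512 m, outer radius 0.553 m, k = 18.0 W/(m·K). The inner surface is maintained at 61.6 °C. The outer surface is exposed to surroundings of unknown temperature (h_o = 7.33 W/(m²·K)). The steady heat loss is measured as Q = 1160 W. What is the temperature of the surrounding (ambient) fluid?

Series resistances:
  R_stainless steel = (1/0.512 − 1/0.553)/(4πk) = 0.1448/(4π·18.0) = 6.402×10^-4 K/W
  R_conv,out = 1/(4πr²h) = 1/(4π·0.553²·7.33) = 0.03550 K/W
ΣR = 0.03614 K/W
ΔT = Q·ΣR = 1160 × 0.03614 = 41.92 K
Heat flows outward, so T_out = T_in − ΔT = 61.6 − 41.92 = 19.7 °C

T_out = 19.7 °C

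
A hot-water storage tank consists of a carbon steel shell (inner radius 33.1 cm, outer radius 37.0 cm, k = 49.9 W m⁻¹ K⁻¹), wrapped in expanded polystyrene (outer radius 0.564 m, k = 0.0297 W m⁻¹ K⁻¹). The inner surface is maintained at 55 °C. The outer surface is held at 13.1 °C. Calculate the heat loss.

Series thermal resistances, inner to outer:
  R_carbon steel = (1/0.331 − 1/0.370)/(4πk) = 0.3184/(4π·49.9) = 5.078×10^-4 K/W
  R_expanded polystyrene = (1/0.370 − 1/0.564)/(4πk) = 0.9297/(4π·0.0297) = 2.491 K/W
ΣR = 5.078×10^-4 + 2.491 = 2.492 K/W
Q = ΔT/ΣR = (55 °C − 13.1 °C)/2.492 = 16.8 W

Q = 16.8 W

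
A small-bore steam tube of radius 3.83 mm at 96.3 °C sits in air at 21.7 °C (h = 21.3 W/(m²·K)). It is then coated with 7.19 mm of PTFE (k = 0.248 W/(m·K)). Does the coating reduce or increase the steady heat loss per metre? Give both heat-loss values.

Critical radius for a cylinder: r_cr = k/h = 0.0116 m = 1.16 cm.
Outer radius after coating: r₂ = 0.00383 + 0.00719 = 0.01102 m.
Since r₁ < r_cr and r₂ ≤ r_cr, the coating moves toward the maximum at r_cr — heat loss rises.
Bare: R = 1/(2πr₁h) = 1.951 m·K/W; Q = 74.6/1.951 = 38.2 W/m.
Coated: R = R_cond + R_conv = 1.356 m·K/W; Q = 74.6/1.356 = 55.0 W/m.

increases: 38.2 → 55.0 W/m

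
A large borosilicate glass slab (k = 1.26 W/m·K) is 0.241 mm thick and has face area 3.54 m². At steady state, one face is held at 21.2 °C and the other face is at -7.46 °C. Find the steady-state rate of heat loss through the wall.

Q = kA·ΔT/L = 1.26 × 3.54 × |21.2 °C − -7.46 °C| / 2.41×10^-4 = 5.30×10^5 W

Q = 530 kW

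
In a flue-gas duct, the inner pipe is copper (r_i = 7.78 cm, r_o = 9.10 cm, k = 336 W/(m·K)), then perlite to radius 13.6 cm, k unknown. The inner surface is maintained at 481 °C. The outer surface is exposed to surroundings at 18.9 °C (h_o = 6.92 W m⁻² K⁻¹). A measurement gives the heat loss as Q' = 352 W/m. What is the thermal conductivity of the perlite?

ΣR = ΔT/Q' = |481 − 18.9|/352 = 1.313 m·K/W
Known resistances:
  R'_copper = ln(0.0910/0.0778)/(2πk) = 0.1567/(2π·336) = 7.423×10^-5 m·K/W
  R'_conv,out = 1/(2πr h) = 1/(2π·0.136·6.92) = 0.1691 m·K/W
R_perlite = ΣR − ΣR_known = 1.313 − 0.1692 = 1.144 m·K/W
ln(r₂/r₁)/(2πk) = 1.144 ⇒ k = 0.4018/(2π·1.144) = 0.0559 W/m·K

k = 0.0559 W/m·K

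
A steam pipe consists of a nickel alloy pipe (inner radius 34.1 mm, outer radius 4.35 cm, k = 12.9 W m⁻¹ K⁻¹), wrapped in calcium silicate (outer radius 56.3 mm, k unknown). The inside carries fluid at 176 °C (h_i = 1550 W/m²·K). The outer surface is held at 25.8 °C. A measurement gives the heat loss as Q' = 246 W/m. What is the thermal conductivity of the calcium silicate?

ΣR = ΔT/Q' = |176 − 25.8|/246 = 0.6106 m·K/W
Known resistances:
  R'_conv,in = 1/(2πr h) = 1/(2π·0.0341·1550) = 0.003011 m·K/W
  R'_nickel alloy = ln(0.0435/0.0341)/(2πk) = 0.2435/(2π·12.9) = 0.003004 m·K/W
R_calcium silicate = ΣR − ΣR_known = 0.6106 − 0.006015 = 0.6046 m·K/W
ln(r₂/r₁)/(2πk) = 0.6046 ⇒ k = 0.2579/(2π·0.6046) = 0.0679 W/m·K

k = 0.0679 W/m·K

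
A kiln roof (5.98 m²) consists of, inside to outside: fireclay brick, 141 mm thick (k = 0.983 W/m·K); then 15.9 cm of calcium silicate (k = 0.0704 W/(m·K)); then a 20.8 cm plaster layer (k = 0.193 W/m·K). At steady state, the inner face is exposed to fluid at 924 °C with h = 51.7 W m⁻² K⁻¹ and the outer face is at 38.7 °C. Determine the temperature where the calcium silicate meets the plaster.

Series thermal resistances, inner to outer:
  R_conv,in = 1/(hA) = 1/(51.7·5.98) = 0.003235 K/W
  R_fireclay brick = L/(kA) = 0.141/(0.983·5.98) = 0.02399 K/W
  R_calcium silicate = L/(kA) = 0.159/(0.0704·5.98) = 0.3777 K/W
  R_plaster = L/(kA) = 0.208/(0.193·5.98) = 0.1802 K/W
ΣR = 0.003235 + 0.02399 + 0.3777 + 0.1802 = 0.5851 K/W
Q = ΔT/ΣR = (924 °C − 38.7 °C)/0.5851 = 1513 W
From the inner boundary to the calcium silicate/plaster interface, ΣR_partial = 0.4049 K/W.
T_interface = T_in − Q·ΣR_partial = 924 °C − (1513)(0.4049) = 311 °C

T = 311 °C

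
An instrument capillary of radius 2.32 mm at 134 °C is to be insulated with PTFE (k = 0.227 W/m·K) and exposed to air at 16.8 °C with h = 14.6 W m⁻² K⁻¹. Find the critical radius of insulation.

For a cylinder, r_cr = k_ins/h = 0.227/14.6 = 0.0155 m = 1.55 cm

r_cr = 1.55 cm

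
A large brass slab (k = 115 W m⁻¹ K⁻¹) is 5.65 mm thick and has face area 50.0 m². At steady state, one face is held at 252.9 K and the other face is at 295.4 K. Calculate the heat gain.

Q = kA·ΔT/L = 115 × 50.0 × |252.9 K − 295.4 K| / 0.00565 = 4.33×10^7 W

Q = 4.33×10^7 W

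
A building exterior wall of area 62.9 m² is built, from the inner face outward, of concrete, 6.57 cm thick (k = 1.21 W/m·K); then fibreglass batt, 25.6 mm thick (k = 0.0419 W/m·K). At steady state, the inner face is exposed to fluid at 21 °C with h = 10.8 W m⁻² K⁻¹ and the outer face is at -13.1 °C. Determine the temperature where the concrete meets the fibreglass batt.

Treat each layer as a resistance in series:
  R_conv,in = 1/(hA) = 1/(10.8·62.9) = 0.001472 K/W
  R_concrete = L/(kA) = 0.0657/(1.21·62.9) = 8.632×10^-4 K/W
  R_fibreglass batt = L/(kA) = 0.0256/(0.0419·62.9) = 0.009713 K/W
ΣR = 0.001472 + 8.632×10^-4 + 0.009713 = 0.01205 K/W
Q = ΔT/ΣR = (21 °C − -13.1 °C)/0.01205 = 2830 W
From the inner boundary to the concrete/fibreglass batt interface, ΣR_partial = 0.002335 K/W.
T_interface = T_in − Q·ΣR_partial = 21 °C − (2830)(0.002335) = 14.4 °C

T = 14.4 °C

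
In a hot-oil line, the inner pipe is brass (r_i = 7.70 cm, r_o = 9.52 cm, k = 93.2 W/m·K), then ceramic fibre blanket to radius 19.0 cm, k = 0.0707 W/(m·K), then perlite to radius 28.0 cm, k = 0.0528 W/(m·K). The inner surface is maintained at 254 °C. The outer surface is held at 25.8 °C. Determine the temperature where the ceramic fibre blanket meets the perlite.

T = 124 °C

Treat each layer as a resistance in series:
  R'_brass = ln(0.0952/0.0770)/(2πk) = 0.2122/(2π·93.2) = 3.623×10^-4 m·K/W
  R'_ceramic fibre blanket = ln(0.190/0.0952)/(2πk) = 0.6910/(2π·0.0707) = 1.556 m·K/W
  R'_perlite = ln(0.280/0.190)/(2πk) = 0.3878/(2π·0.0528) = 1.169 m·K/W
ΣR = 3.623×10^-4 + 1.556 + 1.169 = 2.725 m·K/W
Q' = ΔT/ΣR = (254 °C − 25.8 °C)/2.725 = 83.74 W/m
From the inner boundary to the ceramic fibre blanket/perlite interface, ΣR_partial = 1.556 m·K/W.
T_interface = T_in − Q'·ΣR_partial = 254 °C − (83.74)(1.556) = 124 °C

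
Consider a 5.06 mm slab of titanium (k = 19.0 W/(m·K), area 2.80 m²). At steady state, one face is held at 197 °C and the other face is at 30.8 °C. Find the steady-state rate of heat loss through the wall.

Q = 1.75×10^6 W

Q = kA·ΔT/L = 19.0 × 2.80 × |197 °C − 30.8 °C| / 0.00506 = 1.75×10^6 W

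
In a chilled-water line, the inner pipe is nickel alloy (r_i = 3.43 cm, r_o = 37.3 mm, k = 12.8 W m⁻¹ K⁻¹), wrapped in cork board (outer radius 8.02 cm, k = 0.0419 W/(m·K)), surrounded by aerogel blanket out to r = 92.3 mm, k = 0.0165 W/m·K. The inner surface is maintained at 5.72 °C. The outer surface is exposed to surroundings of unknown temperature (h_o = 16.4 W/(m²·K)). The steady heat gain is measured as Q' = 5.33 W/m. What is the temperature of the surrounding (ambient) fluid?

Series resistances:
  R'_nickel alloy = ln(0.0373/0.0343)/(2πk) = 0.08385/(2π·12.8) = 0.001043 m·K/W
  R'_cork board = ln(0.0802/0.0373)/(2πk) = 0.7655/(2π·0.0419) = 2.908 m·K/W
  R'_aerogel blanket = ln(0.0923/0.0802)/(2πk) = 0.1405/(2π·0.0165) = 1.355 m·K/W
  R'_conv,out = 1/(2πr h) = 1/(2π·0.0923·16.4) = 0.1051 m·K/W
ΣR = 4.369 m·K/W
ΔT = Q'·ΣR = 5.33 × 4.369 = 23.29 K
Heat flows inward, so T_out = T_in + ΔT = 5.72 + 23.29 = 29.0 °C

T_out = 29.0 °C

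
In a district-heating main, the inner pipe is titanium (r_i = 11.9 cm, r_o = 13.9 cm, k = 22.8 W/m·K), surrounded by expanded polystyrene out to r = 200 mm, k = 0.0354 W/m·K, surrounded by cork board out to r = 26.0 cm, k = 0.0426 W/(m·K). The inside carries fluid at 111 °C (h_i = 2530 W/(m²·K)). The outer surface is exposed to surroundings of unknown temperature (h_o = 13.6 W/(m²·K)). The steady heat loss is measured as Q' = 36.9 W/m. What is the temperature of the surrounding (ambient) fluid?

T_out = 12.7 °C

Sum the resistances:
  R'_conv,in = 1/(2πr h) = 1/(2π·0.119·2530) = 5.286×10^-4 m·K/W
  R'_titanium = ln(0.139/0.119)/(2πk) = 0.1554/(2π·22.8) = 0.001084 m·K/W
  R'_expanded polystyrene = ln(0.200/0.139)/(2πk) = 0.3638/(2π·0.0354) = 1.636 m·K/W
  R'_cork board = ln(0.260/0.200)/(2πk) = 0.2624/(2π·0.0426) = 0.9802 m·K/W
  R'_conv,out = 1/(2πr h) = 1/(2π·0.260·13.6) = 0.04501 m·K/W
ΣR = 2.663 m·K/W
ΔT = Q'·ΣR = 36.9 × 2.663 = 98.26 K
Heat flows outward, so T_out = T_in − ΔT = 111 − 98.26 = 12.7 °C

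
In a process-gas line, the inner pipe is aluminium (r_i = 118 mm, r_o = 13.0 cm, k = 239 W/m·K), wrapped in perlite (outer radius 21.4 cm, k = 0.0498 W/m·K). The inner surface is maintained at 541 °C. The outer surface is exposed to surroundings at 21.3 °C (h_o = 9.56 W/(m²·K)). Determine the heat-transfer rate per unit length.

Treat each layer as a resistance in series:
  R'_aluminium = ln(0.130/0.118)/(2πk) = 0.09685/(2π·239) = 6.449×10^-5 m·K/W
  R'_perlite = ln(0.214/0.130)/(2πk) = 0.4984/(2π·0.0498) = 1.593 m·K/W
  R'_conv,out = 1/(2πr h) = 1/(2π·0.214·9.56) = 0.07779 m·K/W
ΣR = 6.449×10^-5 + 1.593 + 0.07779 = 1.671 m·K/W
Q' = ΔT/ΣR = (541 °C − 21.3 °C)/1.671 = 311 W/m

Q' = 311 W/m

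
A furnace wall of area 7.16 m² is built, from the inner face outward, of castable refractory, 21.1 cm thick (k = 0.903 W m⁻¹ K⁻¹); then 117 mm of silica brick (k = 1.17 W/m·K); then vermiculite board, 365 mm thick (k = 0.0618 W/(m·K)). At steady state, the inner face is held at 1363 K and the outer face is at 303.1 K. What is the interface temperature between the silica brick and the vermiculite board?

Resistance network (inner→outer):
  R_castable refractory = L/(kA) = 0.211/(0.903·7.16) = 0.03263 K/W
  R_silica brick = L/(kA) = 0.117/(1.17·7.16) = 0.01397 K/W
  R_vermiculite board = L/(kA) = 0.365/(0.0618·7.16) = 0.8249 K/W
ΣR = 0.03263 + 0.01397 + 0.8249 = 0.8715 K/W
Q = ΔT/ΣR = (1363 K − 303.1 K)/0.8715 = 1216 W
From the inner boundary to the silica brick/vermiculite board interface, ΣR_partial = 0.04660 K/W.
T_interface = T_in − Q·ΣR_partial = 1363 K − (1216)(0.04660) = 1306 K

T = 1306 K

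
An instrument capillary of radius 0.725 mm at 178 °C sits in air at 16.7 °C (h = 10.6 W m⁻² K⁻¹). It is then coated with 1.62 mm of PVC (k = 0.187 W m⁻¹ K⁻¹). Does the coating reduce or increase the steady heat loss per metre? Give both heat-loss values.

increases: 7.79 → 21.8 W/m

Critical radius for a cylinder: r_cr = k/h = 0.0176 m = 1.76 cm.
Outer radius after coating: r₂ = 7.25×10^-4 + 0.00162 = 0.002345 m.
Since r₁ < r_cr and r₂ ≤ r_cr, the coating moves toward the maximum at r_cr — heat loss rises.
Bare: R = 1/(2πr₁h) = 20.71 m·K/W; Q = 161.3/20.71 = 7.79 W/m.
Coated: R = R_cond + R_conv = 7.402 m·K/W; Q = 161.3/7.402 = 21.8 W/m.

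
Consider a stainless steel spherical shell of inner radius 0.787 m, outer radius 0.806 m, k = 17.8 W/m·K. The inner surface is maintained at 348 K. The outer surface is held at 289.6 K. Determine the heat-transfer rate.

Q = 4πk·ΔT/(1/r₁ − 1/r₂) = 4π × 17.8 × 58.4 / (1/0.787 − 1/0.806) = 4.36×10^5 W

Q = 4.36×10^5 W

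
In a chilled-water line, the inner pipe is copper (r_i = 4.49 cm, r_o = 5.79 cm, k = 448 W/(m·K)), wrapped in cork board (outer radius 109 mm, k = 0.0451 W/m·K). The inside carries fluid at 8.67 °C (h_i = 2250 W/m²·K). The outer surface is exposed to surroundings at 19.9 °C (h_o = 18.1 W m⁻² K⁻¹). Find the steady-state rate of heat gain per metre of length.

Treat each layer as a resistance in series:
  R'_conv,in = 1/(2πr h) = 1/(2π·0.0449·2250) = 0.001575 m·K/W
  R'_copper = ln(0.0579/0.0449)/(2πk) = 0.2543/(2π·448) = 9.033×10^-5 m·K/W
  R'_cork board = ln(0.109/0.0579)/(2πk) = 0.6326/(2π·0.0451) = 2.233 m·K/W
  R'_conv,out = 1/(2πr h) = 1/(2π·0.109·18.1) = 0.08067 m·K/W
ΣR = 0.001575 + 9.033×10^-5 + 2.233 + 0.08067 = 2.315 m·K/W
Q' = ΔT/ΣR = (8.67 °C − 19.9 °C)/2.315 = -4.85 W/m
(Negative Q' ⇒ heat flows inward; heat gain = 4.85 W/m.)

Q' = 4.85 W/m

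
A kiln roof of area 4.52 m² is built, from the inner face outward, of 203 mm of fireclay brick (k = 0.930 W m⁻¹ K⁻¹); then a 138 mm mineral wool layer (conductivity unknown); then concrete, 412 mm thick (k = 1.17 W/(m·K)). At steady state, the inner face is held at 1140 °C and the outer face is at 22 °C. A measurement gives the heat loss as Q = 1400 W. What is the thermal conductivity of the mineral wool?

ΣR = ΔT/Q = |1140 − 22|/1400 = 0.7986 K/W
Known resistances:
  R_fireclay brick = L/(kA) = 0.203/(0.930·4.52) = 0.04829 K/W
  R_concrete = L/(kA) = 0.412/(1.17·4.52) = 0.07791 K/W
R_mineral wool = ΣR − ΣR_known = 0.7986 − 0.1262 = 0.6724 K/W
L/(kA) = 0.6724 ⇒ k = 0.138/(0.6724·4.52) = 0.0454 W/m·K

k = 0.0454 W/m·K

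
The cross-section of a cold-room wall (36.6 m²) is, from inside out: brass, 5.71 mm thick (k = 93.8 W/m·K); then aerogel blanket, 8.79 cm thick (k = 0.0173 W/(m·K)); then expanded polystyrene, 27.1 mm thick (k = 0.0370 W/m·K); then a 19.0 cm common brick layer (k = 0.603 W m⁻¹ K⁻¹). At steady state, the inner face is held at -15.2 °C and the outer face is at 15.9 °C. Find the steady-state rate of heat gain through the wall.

Q = 186 W

Treat each layer as a resistance in series:
  R_brass = L/(kA) = 0.00571/(93.8·36.6) = 1.663×10^-6 K/W
  R_aerogel blanket = L/(kA) = 0.0879/(0.0173·36.6) = 0.1388 K/W
  R_expanded polystyrene = L/(kA) = 0.0271/(0.0370·36.6) = 0.02001 K/W
  R_common brick = L/(kA) = 0.190/(0.603·36.6) = 0.008609 K/W
ΣR = 1.663×10^-6 + 0.1388 + 0.02001 + 0.008609 = 0.1674 K/W
Q = ΔT/ΣR = (-15.2 °C − 15.9 °C)/0.1674 = -186 W
(Negative Q ⇒ heat flows inward; heat gain = 186 W.)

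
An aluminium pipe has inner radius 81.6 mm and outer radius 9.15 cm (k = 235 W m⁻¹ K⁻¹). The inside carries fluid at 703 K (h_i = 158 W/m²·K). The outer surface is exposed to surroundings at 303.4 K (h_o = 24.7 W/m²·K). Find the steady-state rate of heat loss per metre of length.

Q' = 4.82 kW/m

Treat each layer as a resistance in series:
  R'_conv,in = 1/(2πr h) = 1/(2π·0.0816·158) = 0.01234 m·K/W
  R'_aluminium = ln(0.0915/0.0816)/(2πk) = 0.1145/(2π·235) = 7.755×10^-5 m·K/W
  R'_conv,out = 1/(2πr h) = 1/(2π·0.0915·24.7) = 0.07042 m·K/W
ΣR = 0.01234 + 7.755×10^-5 + 0.07042 = 0.08284 m·K/W
Q' = ΔT/ΣR = (703 K − 303.4 K)/0.08284 = 4820 W/m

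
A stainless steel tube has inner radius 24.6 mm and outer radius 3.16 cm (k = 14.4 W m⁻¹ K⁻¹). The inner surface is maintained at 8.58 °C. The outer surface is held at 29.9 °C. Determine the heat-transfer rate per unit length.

Q' = 2πk·ΔT/ln(r₂/r₁) = 2π × 14.4 × 21.32 / ln(0.0316/0.0246) = 7700 W/m

Q' = 7.70 kW/m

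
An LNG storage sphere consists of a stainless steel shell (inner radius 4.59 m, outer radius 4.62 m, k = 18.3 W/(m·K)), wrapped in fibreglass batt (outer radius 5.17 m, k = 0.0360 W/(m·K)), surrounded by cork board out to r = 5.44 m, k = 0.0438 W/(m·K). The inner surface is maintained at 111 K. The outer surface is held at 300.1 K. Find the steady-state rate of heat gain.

Q = 2770 W

Series thermal resistances, inner to outer:
  R_stainless steel = (1/4.59 − 1/4.62)/(4πk) = 0.001415/(4π·18.3) = 6.152×10^-6 K/W
  R_fibreglass batt = (1/4.62 − 1/5.17)/(4πk) = 0.02303/(4π·0.0360) = 0.05090 K/W
  R_cork board = (1/5.17 − 1/5.44)/(4πk) = 0.009600/(4π·0.0438) = 0.01744 K/W
ΣR = 6.152×10^-6 + 0.05090 + 0.01744 = 0.06835 K/W
Q = ΔT/ΣR = (111 K − 300.1 K)/0.06835 = -2770 W
(Negative Q ⇒ heat flows inward; heat gain = 2770 W.)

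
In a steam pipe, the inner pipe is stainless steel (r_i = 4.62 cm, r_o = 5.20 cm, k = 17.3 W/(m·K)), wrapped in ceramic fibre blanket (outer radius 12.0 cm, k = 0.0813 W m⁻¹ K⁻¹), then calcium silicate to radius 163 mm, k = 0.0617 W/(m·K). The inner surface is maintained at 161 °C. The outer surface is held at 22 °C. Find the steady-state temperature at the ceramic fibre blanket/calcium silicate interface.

Resistance network (inner→outer):
  R'_stainless steel = ln(0.0520/0.0462)/(2πk) = 0.1183/(2π·17.3) = 0.001088 m·K/W
  R'_ceramic fibre blanket = ln(0.120/0.0520)/(2πk) = 0.8362/(2π·0.0813) = 1.637 m·K/W
  R'_calcium silicate = ln(0.163/0.120)/(2πk) = 0.3063/(2π·0.0617) = 0.7900 m·K/W
ΣR = 0.001088 + 1.637 + 0.7900 = 2.428 m·K/W
Q' = ΔT/ΣR = (161 °C − 22 °C)/2.428 = 57.25 W/m
From the inner boundary to the ceramic fibre blanket/calcium silicate interface, ΣR_partial = 1.638 m·K/W.
T_interface = T_in − Q'·ΣR_partial = 161 °C − (57.25)(1.638) = 67.2 °C

T = 67.2 °C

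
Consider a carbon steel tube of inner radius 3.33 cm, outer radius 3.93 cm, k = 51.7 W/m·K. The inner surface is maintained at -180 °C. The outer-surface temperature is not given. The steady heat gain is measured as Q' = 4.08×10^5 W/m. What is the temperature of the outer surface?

T_out = 28.1 °C

Series resistances:
  R'_carbon steel = ln(0.0393/0.0333)/(2πk) = 0.1657/(2π·51.7) = 5.100×10^-4 m·K/W
ΣR = 5.100×10^-4 m·K/W
ΔT = Q'·ΣR = 4.08×10^5 × 5.100×10^-4 = 208.1 K
Heat flows inward, so T_out = T_in + ΔT = -180 + 208.1 = 28.1 °C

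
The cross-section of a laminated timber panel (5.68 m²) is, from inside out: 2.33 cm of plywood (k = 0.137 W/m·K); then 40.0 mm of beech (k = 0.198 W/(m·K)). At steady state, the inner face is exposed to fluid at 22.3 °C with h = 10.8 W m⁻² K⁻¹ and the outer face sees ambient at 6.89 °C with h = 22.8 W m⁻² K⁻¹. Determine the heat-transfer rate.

Series thermal resistances, inner to outer:
  R_conv,in = 1/(hA) = 1/(10.8·5.68) = 0.01630 K/W
  R_plywood = L/(kA) = 0.0233/(0.137·5.68) = 0.02994 K/W
  R_beech = L/(kA) = 0.0400/(0.198·5.68) = 0.03557 K/W
  R_conv,out = 1/(hA) = 1/(22.8·5.68) = 0.007722 K/W
ΣR = 0.01630 + 0.02994 + 0.03557 + 0.007722 = 0.08953 K/W
Q = ΔT/ΣR = (22.3 °C − 6.89 °C)/0.08953 = 172 W

Q = 172 W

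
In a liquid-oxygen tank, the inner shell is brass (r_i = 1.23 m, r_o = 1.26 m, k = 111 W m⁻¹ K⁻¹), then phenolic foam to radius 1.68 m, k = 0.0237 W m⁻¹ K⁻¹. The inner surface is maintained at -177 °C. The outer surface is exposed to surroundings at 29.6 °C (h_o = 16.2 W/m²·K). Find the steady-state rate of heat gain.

Q = 309 W

Resistance network (inner→outer):
  R_brass = (1/1.23 − 1/1.26)/(4πk) = 0.01936/(4π·111) = 1.388×10^-5 K/W
  R_phenolic foam = (1/1.26 − 1/1.68)/(4πk) = 0.1984/(4π·0.0237) = 0.6662 K/W
  R_conv,out = 1/(4πr²h) = 1/(4π·1.68²·16.2) = 0.001740 K/W
ΣR = 1.388×10^-5 + 0.6662 + 0.001740 = 0.6680 K/W
Q = ΔT/ΣR = (-177 °C − 29.6 °C)/0.6680 = -309 W
(Negative Q ⇒ heat flows inward; heat gain = 309 W.)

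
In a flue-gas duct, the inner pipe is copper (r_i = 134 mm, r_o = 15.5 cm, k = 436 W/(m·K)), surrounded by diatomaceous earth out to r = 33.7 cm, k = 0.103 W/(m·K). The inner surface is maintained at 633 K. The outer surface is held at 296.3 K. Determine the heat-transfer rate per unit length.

Q' = 281 W/m

Resistance network (inner→outer):
  R'_copper = ln(0.155/0.134)/(2πk) = 0.1456/(2π·436) = 5.314×10^-5 m·K/W
  R'_diatomaceous earth = ln(0.337/0.155)/(2πk) = 0.7767/(2π·0.103) = 1.200 m·K/W
ΣR = 5.314×10^-5 + 1.200 = 1.200 m·K/W
Q' = ΔT/ΣR = (633 K − 296.3 K)/1.200 = 281 W/m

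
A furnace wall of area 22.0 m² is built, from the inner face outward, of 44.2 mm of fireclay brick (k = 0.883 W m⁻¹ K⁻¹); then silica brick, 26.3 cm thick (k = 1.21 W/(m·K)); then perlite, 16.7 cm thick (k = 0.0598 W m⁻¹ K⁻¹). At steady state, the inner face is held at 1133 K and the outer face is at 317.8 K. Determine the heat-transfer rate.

Treat each layer as a resistance in series:
  R_fireclay brick = L/(kA) = 0.0442/(0.883·22.0) = 0.002275 K/W
  R_silica brick = L/(kA) = 0.263/(1.21·22.0) = 0.009880 K/W
  R_perlite = L/(kA) = 0.167/(0.0598·22.0) = 0.1269 K/W
ΣR = 0.002275 + 0.009880 + 0.1269 = 0.1391 K/W
Q = ΔT/ΣR = (1133 K − 317.8 K)/0.1391 = 5860 W

Q = 5860 W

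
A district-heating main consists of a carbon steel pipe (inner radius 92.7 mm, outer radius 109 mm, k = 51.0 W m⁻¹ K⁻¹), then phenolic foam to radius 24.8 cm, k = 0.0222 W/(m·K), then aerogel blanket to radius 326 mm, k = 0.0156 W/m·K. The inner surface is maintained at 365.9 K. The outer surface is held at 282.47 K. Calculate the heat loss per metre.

Series thermal resistances, inner to outer:
  R'_carbon steel = ln(0.109/0.0927)/(2πk) = 0.1620/(2π·51.0) = 5.055×10^-4 m·K/W
  R'_phenolic foam = ln(0.248/0.109)/(2πk) = 0.8221/(2π·0.0222) = 5.894 m·K/W
  R'_aerogel blanket = ln(0.326/0.248)/(2πk) = 0.2735/(2π·0.0156) = 2.790 m·K/W
ΣR = 5.055×10^-4 + 5.894 + 2.790 = 8.685 m·K/W
Q' = ΔT/ΣR = (365.9 K − 282.47 K)/8.685 = 9.61 W/m

Q' = 9.61 W/m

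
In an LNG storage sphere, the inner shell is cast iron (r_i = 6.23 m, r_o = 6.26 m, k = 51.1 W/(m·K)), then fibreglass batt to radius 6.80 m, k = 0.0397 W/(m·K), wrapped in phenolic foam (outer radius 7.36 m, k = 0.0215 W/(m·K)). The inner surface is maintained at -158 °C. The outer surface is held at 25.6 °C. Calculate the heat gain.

Series thermal resistances, inner to outer:
  R_cast iron = (1/6.23 − 1/6.26)/(4πk) = 7.692×10^-4/(4π·51.1) = 1.198×10^-6 K/W
  R_fibreglass batt = (1/6.26 − 1/6.80)/(4πk) = 0.01269/(4π·0.0397) = 0.02543 K/W
  R_phenolic foam = (1/6.80 − 1/7.36)/(4πk) = 0.01119/(4π·0.0215) = 0.04141 K/W
ΣR = 1.198×10^-6 + 0.02543 + 0.04141 = 0.06684 K/W
Q = ΔT/ΣR = (-158 °C − 25.6 °C)/0.06684 = -2750 W
(Negative Q ⇒ heat flows inward; heat gain = 2750 W.)

Q = 2.75 kW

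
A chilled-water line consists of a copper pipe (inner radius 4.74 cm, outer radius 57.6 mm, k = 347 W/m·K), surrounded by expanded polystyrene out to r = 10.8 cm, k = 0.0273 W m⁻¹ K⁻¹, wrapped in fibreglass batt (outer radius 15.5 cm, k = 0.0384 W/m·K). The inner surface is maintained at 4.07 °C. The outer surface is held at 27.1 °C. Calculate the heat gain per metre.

Q' = 4.46 W/m

Series thermal resistances, inner to outer:
  R'_copper = ln(0.0576/0.0474)/(2πk) = 0.1949/(2π·347) = 8.939×10^-5 m·K/W
  R'_expanded polystyrene = ln(0.108/0.0576)/(2πk) = 0.6286/(2π·0.0273) = 3.665 m·K/W
  R'_fibreglass batt = ln(0.155/0.108)/(2πk) = 0.3613/(2π·0.0384) = 1.497 m·K/W
ΣR = 8.939×10^-5 + 3.665 + 1.497 = 5.162 m·K/W
Q' = ΔT/ΣR = (4.07 °C − 27.1 °C)/5.162 = -4.46 W/m
(Negative Q' ⇒ heat flows inward; heat gain = 4.46 W/m.)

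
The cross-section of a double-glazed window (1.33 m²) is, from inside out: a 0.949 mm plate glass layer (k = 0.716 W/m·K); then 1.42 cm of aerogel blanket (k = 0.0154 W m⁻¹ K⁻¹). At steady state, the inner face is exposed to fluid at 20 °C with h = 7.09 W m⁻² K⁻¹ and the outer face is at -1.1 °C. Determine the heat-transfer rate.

Q = 26.4 W

Resistance network (inner→outer):
  R_conv,in = 1/(hA) = 1/(7.09·1.33) = 0.1060 K/W
  R_plate glass = L/(kA) = 9.49×10^-4/(0.716·1.33) = 9.966×10^-4 K/W
  R_aerogel blanket = L/(kA) = 0.0142/(0.0154·1.33) = 0.6933 K/W
ΣR = 0.1060 + 9.966×10^-4 + 0.6933 = 0.8003 K/W
Q = ΔT/ΣR = (20 °C − -1.1 °C)/0.8003 = 26.4 W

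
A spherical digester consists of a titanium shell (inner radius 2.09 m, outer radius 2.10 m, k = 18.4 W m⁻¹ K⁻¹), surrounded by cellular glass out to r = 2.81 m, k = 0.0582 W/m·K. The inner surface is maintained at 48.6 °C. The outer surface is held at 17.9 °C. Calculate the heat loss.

Q = 187 W

Series thermal resistances, inner to outer:
  R_titanium = (1/2.09 − 1/2.10)/(4πk) = 0.002278/(4π·18.4) = 9.854×10^-6 K/W
  R_cellular glass = (1/2.10 − 1/2.81)/(4πk) = 0.1203/(4π·0.0582) = 0.1645 K/W
ΣR = 9.854×10^-6 + 0.1645 = 0.1645 K/W
Q = ΔT/ΣR = (48.6 °C − 17.9 °C)/0.1645 = 187 W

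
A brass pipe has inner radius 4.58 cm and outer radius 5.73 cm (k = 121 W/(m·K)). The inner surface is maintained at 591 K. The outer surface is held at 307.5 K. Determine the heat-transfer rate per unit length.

Q' = 2πk·ΔT/ln(r₂/r₁) = 2π × 121 × 283.5 / ln(0.0573/0.0458) = 9.62×10^5 W/m

Q' = 962 kW/m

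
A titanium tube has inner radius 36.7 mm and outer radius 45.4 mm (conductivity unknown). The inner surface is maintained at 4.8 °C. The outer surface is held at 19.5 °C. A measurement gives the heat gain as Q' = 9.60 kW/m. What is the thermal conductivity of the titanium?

ΣR = ΔT/Q' = |4.8 − 19.5|/9600 = 0.001531 m·K/W
ln(r₂/r₁)/(2πk) = 0.001531 ⇒ k = 0.2127/(2π·0.001531) = 22.1 W/m·K

k = 22.1 W/m·K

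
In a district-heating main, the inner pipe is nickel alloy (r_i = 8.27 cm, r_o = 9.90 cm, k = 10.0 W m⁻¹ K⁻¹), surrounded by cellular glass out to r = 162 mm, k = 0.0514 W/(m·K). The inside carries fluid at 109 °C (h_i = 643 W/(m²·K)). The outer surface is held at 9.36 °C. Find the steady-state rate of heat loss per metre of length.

Treat each layer as a resistance in series:
  R'_conv,in = 1/(2πr h) = 1/(2π·0.0827·643) = 0.002993 m·K/W
  R'_nickel alloy = ln(0.0990/0.0827)/(2πk) = 0.1799/(2π·10.0) = 0.002863 m·K/W
  R'_cellular glass = ln(0.162/0.0990)/(2πk) = 0.4925/(2π·0.0514) = 1.525 m·K/W
ΣR = 0.002993 + 0.002863 + 1.525 = 1.531 m·K/W
Q' = ΔT/ΣR = (109 °C − 9.36 °C)/1.531 = 65.1 W/m

Q' = 65.1 W/m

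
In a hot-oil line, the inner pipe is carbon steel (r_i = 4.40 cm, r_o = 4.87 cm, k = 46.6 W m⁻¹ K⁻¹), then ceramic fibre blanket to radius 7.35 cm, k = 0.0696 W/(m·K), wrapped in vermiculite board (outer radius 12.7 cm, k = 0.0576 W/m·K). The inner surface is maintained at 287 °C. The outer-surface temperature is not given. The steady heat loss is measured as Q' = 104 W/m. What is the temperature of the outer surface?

T_out = 31.9 °C

Sum the resistances:
  R'_carbon steel = ln(0.0487/0.0440)/(2πk) = 0.1015/(2π·46.6) = 3.466×10^-4 m·K/W
  R'_ceramic fibre blanket = ln(0.0735/0.0487)/(2πk) = 0.4116/(2π·0.0696) = 0.9412 m·K/W
  R'_vermiculite board = ln(0.127/0.0735)/(2πk) = 0.5469/(2π·0.0576) = 1.511 m·K/W
ΣR = 2.453 m·K/W
ΔT = Q'·ΣR = 104 × 2.453 = 255.1 K
Heat flows outward, so T_out = T_in − ΔT = 287 − 255.1 = 31.9 °C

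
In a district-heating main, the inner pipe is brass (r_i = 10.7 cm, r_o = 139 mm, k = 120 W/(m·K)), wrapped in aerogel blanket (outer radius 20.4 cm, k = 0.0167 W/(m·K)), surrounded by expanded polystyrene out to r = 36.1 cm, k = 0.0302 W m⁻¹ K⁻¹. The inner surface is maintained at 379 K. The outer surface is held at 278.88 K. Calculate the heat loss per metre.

Q' = 15.0 W/m

Resistance network (inner→outer):
  R'_brass = ln(0.139/0.107)/(2πk) = 0.2616/(2π·120) = 3.470×10^-4 m·K/W
  R'_aerogel blanket = ln(0.204/0.139)/(2πk) = 0.3836/(2π·0.0167) = 3.656 m·K/W
  R'_expanded polystyrene = ln(0.361/0.204)/(2πk) = 0.5708/(2π·0.0302) = 3.008 m·K/W
ΣR = 3.470×10^-4 + 3.656 + 3.008 = 6.664 m·K/W
Q' = ΔT/ΣR = (379 K − 278.88 K)/6.664 = 15.0 W/m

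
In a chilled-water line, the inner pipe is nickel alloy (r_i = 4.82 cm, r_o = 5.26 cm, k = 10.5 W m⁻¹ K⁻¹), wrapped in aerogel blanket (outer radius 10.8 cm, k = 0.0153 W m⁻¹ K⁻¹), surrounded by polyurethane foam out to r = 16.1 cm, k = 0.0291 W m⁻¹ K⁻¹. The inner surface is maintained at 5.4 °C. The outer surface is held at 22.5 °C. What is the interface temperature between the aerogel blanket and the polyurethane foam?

T = 18.6 °C

Series thermal resistances, inner to outer:
  R'_nickel alloy = ln(0.0526/0.0482)/(2πk) = 0.08736/(2π·10.5) = 0.001324 m·K/W
  R'_aerogel blanket = ln(0.108/0.0526)/(2πk) = 0.7194/(2π·0.0153) = 7.484 m·K/W
  R'_polyurethane foam = ln(0.161/0.108)/(2πk) = 0.3993/(2π·0.0291) = 2.184 m·K/W
ΣR = 0.001324 + 7.484 + 2.184 = 9.669 m·K/W
Q' = ΔT/ΣR = (5.4 °C − 22.5 °C)/9.669 = -1.769 W/m
From the inner boundary to the aerogel blanket/polyurethane foam interface, ΣR_partial = 7.485 m·K/W.
T_interface = T_in − Q'·ΣR_partial = 5.4 °C − (-1.769)(7.485) = 18.6 °C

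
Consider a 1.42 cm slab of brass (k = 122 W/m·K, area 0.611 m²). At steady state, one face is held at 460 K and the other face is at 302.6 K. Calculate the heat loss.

Q = kA·ΔT/L = 122 × 0.611 × |460 K − 302.6 K| / 0.0142 = 8.26×10^5 W

Q = 826 kW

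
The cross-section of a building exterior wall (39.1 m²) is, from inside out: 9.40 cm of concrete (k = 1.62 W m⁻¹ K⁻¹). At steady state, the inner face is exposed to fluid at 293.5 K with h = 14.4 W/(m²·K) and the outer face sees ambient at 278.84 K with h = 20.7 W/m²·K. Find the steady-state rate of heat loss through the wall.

Q = 3260 W

Resistance network (inner→outer):
  R_conv,in = 1/(hA) = 1/(14.4·39.1) = 0.001776 K/W
  R_concrete = L/(kA) = 0.0940/(1.62·39.1) = 0.001484 K/W
  R_conv,out = 1/(hA) = 1/(20.7·39.1) = 0.001236 K/W
ΣR = 0.001776 + 0.001484 + 0.001236 = 0.004496 K/W
Q = ΔT/ΣR = (293.5 K − 278.84 K)/0.004496 = 3260 W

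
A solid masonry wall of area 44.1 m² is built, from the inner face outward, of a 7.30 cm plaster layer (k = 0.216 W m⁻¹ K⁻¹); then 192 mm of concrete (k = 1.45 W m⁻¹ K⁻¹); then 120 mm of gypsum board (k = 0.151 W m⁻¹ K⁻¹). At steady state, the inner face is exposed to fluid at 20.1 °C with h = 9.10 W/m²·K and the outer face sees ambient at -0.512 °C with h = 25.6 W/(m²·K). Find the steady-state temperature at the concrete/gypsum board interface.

Resistance network (inner→outer):
  R_conv,in = 1/(hA) = 1/(9.10·44.1) = 0.002492 K/W
  R_plaster = L/(kA) = 0.0730/(0.216·44.1) = 0.007664 K/W
  R_concrete = L/(kA) = 0.192/(1.45·44.1) = 0.003003 K/W
  R_gypsum board = L/(kA) = 0.120/(0.151·44.1) = 0.01802 K/W
  R_conv,out = 1/(hA) = 1/(25.6·44.1) = 8.858×10^-4 K/W
ΣR = 0.002492 + 0.007664 + 0.003003 + 0.01802 + 8.858×10^-4 = 0.03206 K/W
Q = ΔT/ΣR = (20.1 °C − -0.512 °C)/0.03206 = 642.9 W
From the inner boundary to the concrete/gypsum board interface, ΣR_partial = 0.01316 K/W.
T_interface = T_in − Q·ΣR_partial = 20.1 °C − (642.9)(0.01316) = 11.6 °C

T = 11.6 °C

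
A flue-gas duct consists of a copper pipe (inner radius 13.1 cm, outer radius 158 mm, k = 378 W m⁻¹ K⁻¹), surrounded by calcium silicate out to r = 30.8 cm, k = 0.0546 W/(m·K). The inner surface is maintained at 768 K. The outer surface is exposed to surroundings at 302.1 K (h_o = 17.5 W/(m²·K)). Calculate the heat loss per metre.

Q' = 236 W/m

Treat each layer as a resistance in series:
  R'_copper = ln(0.158/0.131)/(2πk) = 0.1874/(2π·378) = 7.890×10^-5 m·K/W
  R'_calcium silicate = ln(0.308/0.158)/(2πk) = 0.6675/(2π·0.0546) = 1.946 m·K/W
  R'_conv,out = 1/(2πr h) = 1/(2π·0.308·17.5) = 0.02953 m·K/W
ΣR = 7.890×10^-5 + 1.946 + 0.02953 = 1.976 m·K/W
Q' = ΔT/ΣR = (768 K − 302.1 K)/1.976 = 236 W/m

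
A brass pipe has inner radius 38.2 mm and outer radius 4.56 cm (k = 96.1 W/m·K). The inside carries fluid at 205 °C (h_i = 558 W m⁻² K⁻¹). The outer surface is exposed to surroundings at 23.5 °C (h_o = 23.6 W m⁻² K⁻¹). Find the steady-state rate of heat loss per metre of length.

Treat each layer as a resistance in series:
  R'_conv,in = 1/(2πr h) = 1/(2π·0.0382·558) = 0.007467 m·K/W
  R'_brass = ln(0.0456/0.0382)/(2πk) = 0.1771/(2π·96.1) = 2.933×10^-4 m·K/W
  R'_conv,out = 1/(2πr h) = 1/(2π·0.0456·23.6) = 0.1479 m·K/W
ΣR = 0.007467 + 2.933×10^-4 + 0.1479 = 0.1557 m·K/W
Q' = ΔT/ΣR = (205 °C − 23.5 °C)/0.1557 = 1170 W/m

Q' = 1170 W/m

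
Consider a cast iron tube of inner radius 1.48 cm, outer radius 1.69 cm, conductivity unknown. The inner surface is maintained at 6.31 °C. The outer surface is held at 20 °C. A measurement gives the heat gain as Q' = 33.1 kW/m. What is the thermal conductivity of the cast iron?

ΣR = ΔT/Q' = |6.31 − 20|/33100 = 4.136×10^-4 m·K/W
ln(r₂/r₁)/(2πk) = 4.136×10^-4 ⇒ k = 0.1327/(2π·4.136×10^-4) = 51.1 W/m·K

k = 51.1 W/m·K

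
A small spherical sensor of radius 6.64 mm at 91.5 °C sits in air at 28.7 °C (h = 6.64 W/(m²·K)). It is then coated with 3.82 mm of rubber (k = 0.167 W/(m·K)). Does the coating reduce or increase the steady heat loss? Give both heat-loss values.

Critical radius for a sphere: r_cr = 2k/h = 0.0503 m = 5.03 cm.
Outer radius after coating: r₂ = 0.00664 + 0.00382 = 0.01046 m.
Since r₁ < r_cr and r₂ ≤ r_cr, the coating moves toward the maximum at r_cr — heat loss rises.
Bare: R = 1/(4πr₁²h) = 271.8 K/W; Q = 62.8/271.8 = 0.231 W.
Coated: R = R_cond + R_conv = 135.7 K/W; Q = 62.8/135.7 = 0.463 W.

increases: 0.231 → 0.463 W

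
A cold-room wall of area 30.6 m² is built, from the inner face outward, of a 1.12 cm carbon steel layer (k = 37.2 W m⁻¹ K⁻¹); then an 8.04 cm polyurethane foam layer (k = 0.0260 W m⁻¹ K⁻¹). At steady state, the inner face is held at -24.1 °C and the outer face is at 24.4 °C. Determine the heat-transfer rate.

Q = 480 W

Resistance network (inner→outer):
  R_carbon steel = L/(kA) = 0.0112/(37.2·30.6) = 9.839×10^-6 K/W
  R_polyurethane foam = L/(kA) = 0.0804/(0.0260·30.6) = 0.1011 K/W
ΣR = 9.839×10^-6 + 0.1011 = 0.1011 K/W
Q = ΔT/ΣR = (-24.1 °C − 24.4 °C)/0.1011 = -480 W
(Negative Q ⇒ heat flows inward; heat gain = 480 W.)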